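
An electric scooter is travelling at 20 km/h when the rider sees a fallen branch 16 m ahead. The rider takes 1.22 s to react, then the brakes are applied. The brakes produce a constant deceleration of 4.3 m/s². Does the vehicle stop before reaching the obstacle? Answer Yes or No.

Yes

20 km/h ÷ 3.6 = 5.5556 m/s.
Reaction distance = 5.5556 × 1.22 = 6.778 m.
Braking distance = v²/(2a) = 30.865 / 8.600 = 3.589 m.
Total stopping distance = 6.778 + 3.589 = 10.367 m, vs 16 m available — it stops with 16 − 10.367 = 5.633 m to spare.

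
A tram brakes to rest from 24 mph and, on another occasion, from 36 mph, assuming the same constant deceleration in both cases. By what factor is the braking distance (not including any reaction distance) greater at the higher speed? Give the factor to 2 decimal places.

Braking distance d = v²/(2a), so with a fixed, d ∝ v².
Factor = (36/24)² = 1.5000² = 2.2500.

Factor ≈ 2.25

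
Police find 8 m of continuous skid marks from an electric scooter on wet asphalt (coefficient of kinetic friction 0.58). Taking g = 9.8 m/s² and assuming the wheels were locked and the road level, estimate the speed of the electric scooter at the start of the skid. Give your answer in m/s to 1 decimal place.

Deceleration a = μg = 0.58 × 9.8 = 5.684 m/s².
v = √(2a·d) = √(2 × 5.684 × 8) = √90.944 = 9.5365 m/s.

Initial speed ≈ 9.5 m/s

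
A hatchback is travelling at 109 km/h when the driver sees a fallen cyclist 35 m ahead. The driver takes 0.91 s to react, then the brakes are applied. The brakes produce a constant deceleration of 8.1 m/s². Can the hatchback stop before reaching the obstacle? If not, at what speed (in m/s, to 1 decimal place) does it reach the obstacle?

No — it strikes the obstacle at 28.2 m/s

109 km/h ÷ 3.6 = 30.2778 m/s.
Reaction distance = 30.2778 × 0.91 = 27.553 m.
Braking distance needed to stop: v²/(2a) = 916.745 / 16.200 = 56.589 m, so total needed = 27.553 + 56.589 = 84.142 m > 35 m — it cannot stop.
Distance remaining when braking begins: 35 − 27.553 = 7.447 m.
v² = v₀² − 2a·d = 916.745 − 2 × 8.100 × 7.447 = 796.104 m²/s².
v = √796.104 = 28.215 m/s.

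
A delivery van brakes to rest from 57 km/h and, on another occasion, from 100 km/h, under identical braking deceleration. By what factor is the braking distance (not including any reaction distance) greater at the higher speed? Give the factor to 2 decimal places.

Factor ≈ 3.08

Braking distance d = v²/(2a), so with a fixed, d ∝ v².
Factor = (100/57)² = 1.7544² = 3.0779.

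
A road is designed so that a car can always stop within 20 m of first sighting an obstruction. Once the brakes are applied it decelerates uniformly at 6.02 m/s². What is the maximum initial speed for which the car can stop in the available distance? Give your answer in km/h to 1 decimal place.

v²/(2a) = d ⇒ v = √(2 × 6.020 × 20) = √240.80 = 15.5177 m/s.
15.5177 m/s × 3.6 = 55.864 km/h.

Maximum speed ≈ 55.9 km/h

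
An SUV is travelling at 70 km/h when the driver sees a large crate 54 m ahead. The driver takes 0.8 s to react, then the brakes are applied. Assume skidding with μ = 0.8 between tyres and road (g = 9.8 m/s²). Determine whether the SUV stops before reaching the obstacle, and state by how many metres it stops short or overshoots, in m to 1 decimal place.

Yes — it stops 14.3 m short of the obstacle

70 km/h ÷ 3.6 = 19.4444 m/s.
a = μg = 0.8 × 9.8 = 7.840 m/s².
Reaction distance = 19.4444 × 0.8 = 15.556 m.
Braking distance = v²/(2a) = 378.085 / 15.680 = 24.113 m.
Total stopping distance = 15.556 + 24.113 = 39.669 m, vs 54 m available — it stops with 54 − 39.669 = 14.331 m to spare.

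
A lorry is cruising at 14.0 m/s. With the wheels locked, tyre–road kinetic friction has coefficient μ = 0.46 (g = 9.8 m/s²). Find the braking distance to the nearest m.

a = μg = 0.46 × 9.8 = 4.508 m/s².
Braking distance = v²/(2a) = 14.0000² / (2 × 4.508) = 196.000 / 9.016 = 21.739 m.

Braking distance ≈ 22 m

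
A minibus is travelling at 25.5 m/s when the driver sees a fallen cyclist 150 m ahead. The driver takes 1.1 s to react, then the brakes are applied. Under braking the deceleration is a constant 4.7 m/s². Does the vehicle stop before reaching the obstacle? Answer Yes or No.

Yes

Reaction distance = 25.5000 × 1.1 = 28.050 m.
Braking distance = v²/(2a) = 650.250 / 9.400 = 69.176 m.
Total stopping distance = 28.050 + 69.176 = 97.226 m, vs 150 m available — it stops with 150 − 97.226 = 52.774 m to spare.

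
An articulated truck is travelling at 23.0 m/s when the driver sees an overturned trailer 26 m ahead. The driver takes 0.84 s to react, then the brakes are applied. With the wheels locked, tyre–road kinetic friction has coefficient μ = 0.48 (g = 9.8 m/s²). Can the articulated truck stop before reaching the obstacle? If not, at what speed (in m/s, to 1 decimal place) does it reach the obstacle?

a = μg = 0.48 × 9.8 = 4.704 m/s².
Reaction distance = 23.0000 × 0.84 = 19.320 m.
Braking distance needed to stop: v²/(2a) = 529.000 / 9.408 = 56.229 m, so total needed = 19.320 + 56.229 = 75.549 m > 26 m — it cannot stop.
Distance remaining when braking begins: 26 − 19.320 = 6.680 m.
v² = v₀² − 2a·d = 529.000 − 2 × 4.704 × 6.680 = 466.155 m²/s².
v = √466.155 = 21.591 m/s.

No — it strikes the obstacle at 21.6 m/s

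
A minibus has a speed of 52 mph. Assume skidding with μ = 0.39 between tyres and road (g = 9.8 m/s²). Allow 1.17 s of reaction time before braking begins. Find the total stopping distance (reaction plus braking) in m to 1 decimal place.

Total stopping distance ≈ 97.9 m

52 mph × 0.44704 = 23.2461 m/s.
a = μg = 0.39 × 9.8 = 3.822 m/s².
Reaction distance = v·t_r = 23.2461 × 1.17 = 27.198 m.
Braking distance = v²/(2a) = 23.2461² / (2 × 3.822) = 540.381 / 7.644 = 70.693 m.
Total = 27.198 + 70.693 = 97.891 m.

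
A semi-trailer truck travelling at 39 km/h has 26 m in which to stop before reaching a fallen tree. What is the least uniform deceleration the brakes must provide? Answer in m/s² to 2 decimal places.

39 km/h ÷ 3.6 = 10.8333 m/s.
v² = 2a·d ⇒ a = v²/(2d) = 10.8333² / (2 × 26.000) = 117.360 / 52.000 = 2.2569 m/s².

Required deceleration ≈ 2.26 m/s²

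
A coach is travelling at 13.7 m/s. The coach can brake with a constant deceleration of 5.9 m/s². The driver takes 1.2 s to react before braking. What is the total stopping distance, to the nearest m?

Reaction distance = v·t_r = 13.7000 × 1.2 = 16.440 m.
Braking distance = v²/(2a) = 13.7000² / (2 × 5.900) = 187.690 / 11.800 = 15.906 m.
Total = 16.440 + 15.906 = 32.346 m.

Total stopping distance ≈ 32 m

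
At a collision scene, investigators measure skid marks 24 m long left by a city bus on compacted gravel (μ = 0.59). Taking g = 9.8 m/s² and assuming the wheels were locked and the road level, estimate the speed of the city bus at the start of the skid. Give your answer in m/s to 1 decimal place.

Deceleration a = μg = 0.59 × 9.8 = 5.782 m/s².
v = √(2a·d) = √(2 × 5.782 × 24) = √277.536 = 16.6594 m/s.

Initial speed ≈ 16.7 m/s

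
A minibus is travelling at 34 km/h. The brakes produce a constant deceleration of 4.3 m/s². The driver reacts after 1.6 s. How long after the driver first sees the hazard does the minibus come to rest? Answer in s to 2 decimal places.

34 km/h ÷ 3.6 = 9.4444 m/s.
Braking time = v/a = 9.4444 / 4.300 = 2.196 s.
Total = 1.6 + 2.196 = 3.796 s.

Total time ≈ 3.80 s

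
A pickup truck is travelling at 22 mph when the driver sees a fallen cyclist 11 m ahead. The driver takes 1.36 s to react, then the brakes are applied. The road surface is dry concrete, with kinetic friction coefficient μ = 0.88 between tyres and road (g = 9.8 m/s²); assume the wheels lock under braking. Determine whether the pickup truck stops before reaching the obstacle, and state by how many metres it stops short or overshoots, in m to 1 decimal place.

22 mph × 0.44704 = 9.8349 m/s.
a = μg = 0.88 × 9.8 = 8.624 m/s².
Reaction distance = 9.8349 × 1.36 = 13.375 m.
Braking distance = v²/(2a) = 96.725 / 17.248 = 5.608 m.
Total stopping distance = 13.375 + 5.608 = 18.983 m, vs 11 m available — it cannot stop in time and overshoots by 18.983 − 11 = 7.983 m.

No — it overshoots by 8.0 m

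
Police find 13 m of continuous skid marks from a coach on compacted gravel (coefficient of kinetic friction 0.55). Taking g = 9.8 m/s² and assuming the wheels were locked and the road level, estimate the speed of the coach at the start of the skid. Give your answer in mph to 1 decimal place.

Initial speed ≈ 26.5 mph

Deceleration a = μg = 0.55 × 9.8 = 5.390 m/s².
v = √(2a·d) = √(2 × 5.390 × 13) = √140.140 = 11.8381 m/s.
= 11.8381 ÷ 0.44704 = 26.481 mph.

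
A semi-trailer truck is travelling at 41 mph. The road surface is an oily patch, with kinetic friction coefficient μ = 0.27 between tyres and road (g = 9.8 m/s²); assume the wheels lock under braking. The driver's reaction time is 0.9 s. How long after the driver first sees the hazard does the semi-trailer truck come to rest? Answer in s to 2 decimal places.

41 mph × 0.44704 = 18.3286 m/s.
a = μg = 0.27 × 9.8 = 2.646 m/s².
Braking time = v/a = 18.3286 / 2.646 = 6.927 s.
Total = 0.9 + 6.927 = 7.827 s.

Total time ≈ 7.83 s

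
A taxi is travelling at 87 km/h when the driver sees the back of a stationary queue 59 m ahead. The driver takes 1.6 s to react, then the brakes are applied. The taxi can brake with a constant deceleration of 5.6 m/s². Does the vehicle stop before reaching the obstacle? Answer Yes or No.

No

87 km/h ÷ 3.6 = 24.1667 m/s.
Reaction distance = 24.1667 × 1.6 = 38.667 m.
Braking distance = v²/(2a) = 584.029 / 11.200 = 52.145 m.
Total stopping distance = 38.667 + 52.145 = 90.812 m, vs 59 m available — it cannot stop in time and overshoots by 90.812 − 59 = 31.812 m.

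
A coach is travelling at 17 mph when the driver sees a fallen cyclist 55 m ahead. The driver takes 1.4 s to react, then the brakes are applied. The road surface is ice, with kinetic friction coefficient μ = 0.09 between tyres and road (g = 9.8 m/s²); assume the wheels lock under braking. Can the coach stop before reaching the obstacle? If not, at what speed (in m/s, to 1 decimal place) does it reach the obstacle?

Yes — it stops about 11.6 m short of the obstacle, so it never reaches it

17 mph × 0.44704 = 7.5997 m/s.
a = μg = 0.09 × 9.8 = 0.882 m/s².
Reaction distance = 7.5997 × 1.4 = 10.640 m.
Braking distance = v²/(2a) = 57.755 / 1.764 = 32.741 m.
Total stopping distance = 10.640 + 32.741 = 43.381 m, vs 55 m available — it stops with 55 − 43.381 = 11.619 m to spare.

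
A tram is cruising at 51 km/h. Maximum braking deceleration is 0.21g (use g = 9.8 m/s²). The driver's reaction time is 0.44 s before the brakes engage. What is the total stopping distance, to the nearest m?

Total stopping distance ≈ 55 m

51 km/h ÷ 3.6 = 14.1667 m/s.
a = 0.21 × 9.8 = 2.058 m/s².
Reaction distance = v·t_r = 14.1667 × 0.44 = 6.233 m.
Braking distance = v²/(2a) = 14.1667² / (2 × 2.058) = 200.695 / 4.116 = 48.760 m.
Total = 6.233 + 48.760 = 54.993 m.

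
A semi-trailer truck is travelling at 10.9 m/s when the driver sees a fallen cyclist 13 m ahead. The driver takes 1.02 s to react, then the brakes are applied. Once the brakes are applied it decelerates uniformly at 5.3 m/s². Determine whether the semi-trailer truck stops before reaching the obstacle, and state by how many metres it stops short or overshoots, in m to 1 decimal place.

No — it overshoots by 9.3 m

Reaction distance = 10.9000 × 1.02 = 11.118 m.
Braking distance = v²/(2a) = 118.810 / 10.600 = 11.208 m.
Total stopping distance = 11.118 + 11.208 = 22.326 m, vs 13 m available — it cannot stop in time and overshoots by 22.326 − 13 = 9.326 m.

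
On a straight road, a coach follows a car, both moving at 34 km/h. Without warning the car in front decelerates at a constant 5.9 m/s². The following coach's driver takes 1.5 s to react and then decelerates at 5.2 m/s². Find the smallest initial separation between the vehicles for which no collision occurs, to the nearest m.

34 km/h ÷ 3.6 = 9.4444 m/s.
Leader travels v²/(2a_L) = 89.197 / 11.800 = 7.559 m before stopping.
Follower covers v·t_r = 9.4444 × 1.5 = 14.167 m while reacting, then v²/(2a_F) = 89.197 / 10.400 = 8.577 m while braking, for a total of 14.167 + 8.577 = 22.744 m.
Since a_F ≤ a_L and the follower starts braking later, the follower is never slower than the leader, so the closest approach is when both have stopped.
Minimum gap = 22.744 − 7.559 = 15.185 m.

Minimum gap ≈ 15 m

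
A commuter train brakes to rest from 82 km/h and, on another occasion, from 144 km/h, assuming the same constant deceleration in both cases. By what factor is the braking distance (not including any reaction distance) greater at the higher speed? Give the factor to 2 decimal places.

Braking distance d = v²/(2a), so with a fixed, d ∝ v².
Factor = (144/82)² = 1.7561² = 3.0839.

Factor ≈ 3.08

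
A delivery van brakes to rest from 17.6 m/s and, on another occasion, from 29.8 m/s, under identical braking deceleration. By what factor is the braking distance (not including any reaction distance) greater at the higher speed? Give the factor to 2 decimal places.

Braking distance d = v²/(2a), so with a fixed, d ∝ v².
Factor = (29.8/17.6)² = 1.6932² = 2.8669.

Factor ≈ 2.87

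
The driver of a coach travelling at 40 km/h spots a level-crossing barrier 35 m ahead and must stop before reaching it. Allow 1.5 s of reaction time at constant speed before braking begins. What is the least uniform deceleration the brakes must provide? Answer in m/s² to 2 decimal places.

Required deceleration ≈ 3.37 m/s²

40 km/h ÷ 3.6 = 11.1111 m/s.
Distance covered during reaction = 11.1111 × 1.5 = 16.667 m.
Distance available for braking: 35 − 16.667 = 18.333 m.
v² = 2a·d ⇒ a = v²/(2d) = 11.1111² / (2 × 18.333) = 123.457 / 36.666 = 3.3671 m/s².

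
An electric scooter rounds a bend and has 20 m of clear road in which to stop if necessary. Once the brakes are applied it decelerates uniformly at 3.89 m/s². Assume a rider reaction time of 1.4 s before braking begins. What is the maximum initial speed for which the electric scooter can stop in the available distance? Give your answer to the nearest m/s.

Maximum speed ≈ 8 m/s

Stopping distance: v·t_r + v²/(2a) = 20 with t_r = 1.4 s and a = 3.890 m/s².
So v² + 10.892 v − 155.60 = 0.
Positive root: v = −a·t_r + √((a·t_r)² + 2a·d) = −5.446 + √(29.659 + 155.60) = 8.1650 m/s.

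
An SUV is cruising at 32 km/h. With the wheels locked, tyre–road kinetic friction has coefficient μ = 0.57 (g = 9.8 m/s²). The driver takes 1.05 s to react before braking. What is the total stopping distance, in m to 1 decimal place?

Total stopping distance ≈ 16.4 m

32 km/h ÷ 3.6 = 8.8889 m/s.
a = μg = 0.57 × 9.8 = 5.586 m/s².
Reaction distance = v·t_r = 8.8889 × 1.05 = 9.333 m.
Braking distance = v²/(2a) = 8.8889² / (2 × 5.586) = 79.013 / 11.172 = 7.072 m.
Total = 9.333 + 7.072 = 16.405 m.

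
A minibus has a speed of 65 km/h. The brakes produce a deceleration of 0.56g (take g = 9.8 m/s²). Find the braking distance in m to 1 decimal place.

Braking distance ≈ 29.7 m

65 km/h ÷ 3.6 = 18.0556 m/s.
a = 0.56 × 9.8 = 5.488 m/s².
Braking distance = v²/(2a) = 18.0556² / (2 × 5.488) = 326.005 / 10.976 = 29.702 m.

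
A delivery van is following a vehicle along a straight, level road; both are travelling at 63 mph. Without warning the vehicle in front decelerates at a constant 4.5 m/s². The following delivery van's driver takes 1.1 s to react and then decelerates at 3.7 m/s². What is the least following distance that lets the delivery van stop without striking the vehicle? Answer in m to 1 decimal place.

Minimum gap ≈ 50.0 m

63 mph × 0.44704 = 28.1635 m/s.
Leader travels v²/(2a_L) = 793.183 / 9.000 = 88.131 m before stopping.
Follower covers v·t_r = 28.1635 × 1.1 = 30.980 m while reacting, then v²/(2a_F) = 793.183 / 7.400 = 107.187 m while braking, for a total of 30.980 + 107.187 = 138.167 m.
Since a_F ≤ a_L and the follower starts braking later, the follower is never slower than the leader, so the closest approach is when both have stopped.
Minimum gap = 138.167 − 88.131 = 50.036 m.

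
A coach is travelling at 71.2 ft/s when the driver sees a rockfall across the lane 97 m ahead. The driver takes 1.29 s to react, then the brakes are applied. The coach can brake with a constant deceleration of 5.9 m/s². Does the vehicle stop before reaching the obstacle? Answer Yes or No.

71.2 ft/s × 0.3048 = 21.7018 m/s.
Reaction distance = 21.7018 × 1.29 = 27.995 m.
Braking distance = v²/(2a) = 470.968 / 11.800 = 39.913 m.
Total stopping distance = 27.995 + 39.913 = 67.908 m, vs 97 m available — it stops with 97 − 67.908 = 29.092 m to spare.

Yes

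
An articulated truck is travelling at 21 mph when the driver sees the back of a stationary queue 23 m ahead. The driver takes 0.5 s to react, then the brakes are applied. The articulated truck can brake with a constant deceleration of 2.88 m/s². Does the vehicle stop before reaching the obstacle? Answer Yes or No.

Yes

21 mph × 0.44704 = 9.3878 m/s.
Reaction distance = 9.3878 × 0.5 = 4.694 m.
Braking distance = v²/(2a) = 88.131 / 5.760 = 15.301 m.
Total stopping distance = 4.694 + 15.301 = 19.995 m, vs 23 m available — it stops with 23 − 19.995 = 3.005 m to spare.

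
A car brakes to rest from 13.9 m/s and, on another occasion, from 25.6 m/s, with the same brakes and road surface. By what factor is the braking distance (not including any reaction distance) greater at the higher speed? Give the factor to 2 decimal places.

Factor ≈ 3.39

Braking distance d = v²/(2a), so with a fixed, d ∝ v².
Factor = (25.6/13.9)² = 1.8417² = 3.3919.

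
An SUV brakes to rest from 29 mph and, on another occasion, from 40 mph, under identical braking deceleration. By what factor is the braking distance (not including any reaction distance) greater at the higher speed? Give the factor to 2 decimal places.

Factor ≈ 1.90

Braking distance d = v²/(2a), so with a fixed, d ∝ v².
Factor = (40/29)² = 1.3793² = 1.9025.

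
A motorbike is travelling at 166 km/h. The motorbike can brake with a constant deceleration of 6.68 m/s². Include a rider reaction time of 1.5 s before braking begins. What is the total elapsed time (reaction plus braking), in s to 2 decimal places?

166 km/h ÷ 3.6 = 46.1111 m/s.
Braking time = v/a = 46.1111 / 6.680 = 6.903 s.
Total = 1.5 + 6.903 = 8.403 s.

Total time ≈ 8.40 s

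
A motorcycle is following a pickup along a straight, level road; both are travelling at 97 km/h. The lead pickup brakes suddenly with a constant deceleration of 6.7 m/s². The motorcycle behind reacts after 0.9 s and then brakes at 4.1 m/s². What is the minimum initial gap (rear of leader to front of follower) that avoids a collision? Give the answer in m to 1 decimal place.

Minimum gap ≈ 58.6 m

97 km/h ÷ 3.6 = 26.9444 m/s.
Leader travels v²/(2a_L) = 726.001 / 13.400 = 54.179 m before stopping.
Follower covers v·t_r = 26.9444 × 0.9 = 24.250 m while reacting, then v²/(2a_F) = 726.001 / 8.200 = 88.537 m while braking, for a total of 24.250 + 88.537 = 112.787 m.
Since a_F ≤ a_L and the follower starts braking later, the follower is never slower than the leader, so the closest approach is when both have stopped.
Minimum gap = 112.787 − 54.179 = 58.608 m.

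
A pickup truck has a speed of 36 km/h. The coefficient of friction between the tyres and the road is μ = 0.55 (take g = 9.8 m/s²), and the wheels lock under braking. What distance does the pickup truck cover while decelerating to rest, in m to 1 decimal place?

36 km/h ÷ 3.6 = 10.0000 m/s.
a = μg = 0.55 × 9.8 = 5.390 m/s².
Braking distance = v²/(2a) = 10.0000² / (2 × 5.390) = 100.000 / 10.780 = 9.276 m.

Braking distance ≈ 9.3 m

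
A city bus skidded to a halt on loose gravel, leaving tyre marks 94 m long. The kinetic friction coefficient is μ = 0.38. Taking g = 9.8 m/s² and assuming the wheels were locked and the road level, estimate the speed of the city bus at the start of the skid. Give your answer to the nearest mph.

Deceleration a = μg = 0.38 × 9.8 = 3.724 m/s².
v = √(2a·d) = √(2 × 3.724 × 94) = √700.112 = 26.4596 m/s.
= 26.4596 ÷ 0.44704 = 59.188 mph.

Initial speed ≈ 59 mph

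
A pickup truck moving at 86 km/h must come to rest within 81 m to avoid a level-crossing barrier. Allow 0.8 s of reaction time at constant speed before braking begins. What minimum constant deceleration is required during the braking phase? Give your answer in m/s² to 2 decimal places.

Required deceleration ≈ 4.61 m/s²

86 km/h ÷ 3.6 = 23.8889 m/s.
Distance covered during reaction = 23.8889 × 0.8 = 19.111 m.
Distance available for braking: 81 − 19.111 = 61.889 m.
v² = 2a·d ⇒ a = v²/(2d) = 23.8889² / (2 × 61.889) = 570.680 / 123.778 = 4.6105 m/s².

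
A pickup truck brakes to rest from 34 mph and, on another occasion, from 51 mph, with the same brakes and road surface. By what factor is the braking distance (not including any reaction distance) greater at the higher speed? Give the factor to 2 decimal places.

Factor ≈ 2.25

Braking distance d = v²/(2a), so with a fixed, d ∝ v².
Factor = (51/34)² = 1.5000² = 2.2500.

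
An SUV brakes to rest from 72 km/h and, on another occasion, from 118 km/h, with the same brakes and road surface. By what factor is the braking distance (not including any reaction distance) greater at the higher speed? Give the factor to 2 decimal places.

Factor ≈ 2.69

Braking distance d = v²/(2a), so with a fixed, d ∝ v².
Factor = (118/72)² = 1.6389² = 2.6860.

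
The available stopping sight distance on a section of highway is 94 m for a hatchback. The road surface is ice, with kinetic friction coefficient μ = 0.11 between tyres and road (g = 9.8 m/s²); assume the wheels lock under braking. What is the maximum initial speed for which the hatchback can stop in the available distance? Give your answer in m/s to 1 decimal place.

a = μg = 0.11 × 9.8 = 1.078 m/s².
v²/(2a) = d ⇒ v = √(2 × 1.078 × 94) = √202.66 = 14.2359 m/s.

Maximum speed ≈ 14.2 m/s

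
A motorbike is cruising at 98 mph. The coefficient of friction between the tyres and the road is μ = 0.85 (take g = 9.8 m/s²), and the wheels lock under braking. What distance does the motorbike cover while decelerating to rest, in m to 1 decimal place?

98 mph × 0.44704 = 43.8099 m/s.
a = μg = 0.85 × 9.8 = 8.330 m/s².
Braking distance = v²/(2a) = 43.8099² / (2 × 8.330) = 1919.307 / 16.660 = 115.205 m.

Braking distance ≈ 115.2 m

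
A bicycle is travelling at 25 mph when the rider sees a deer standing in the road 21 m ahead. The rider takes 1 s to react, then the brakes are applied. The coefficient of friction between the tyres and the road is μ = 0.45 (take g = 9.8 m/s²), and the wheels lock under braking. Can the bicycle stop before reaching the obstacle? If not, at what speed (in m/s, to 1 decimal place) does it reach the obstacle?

25 mph × 0.44704 = 11.1760 m/s.
a = μg = 0.45 × 9.8 = 4.410 m/s².
Reaction distance = 11.1760 × 1 = 11.176 m.
Braking distance needed to stop: v²/(2a) = 124.903 / 8.820 = 14.161 m, so total needed = 11.176 + 14.161 = 25.337 m > 21 m — it cannot stop.
Distance remaining when braking begins: 21 − 11.176 = 9.824 m.
v² = v₀² − 2a·d = 124.903 − 2 × 4.410 × 9.824 = 38.255 m²/s².
v = √38.255 = 6.185 m/s.

No — it strikes the obstacle at 6.2 m/s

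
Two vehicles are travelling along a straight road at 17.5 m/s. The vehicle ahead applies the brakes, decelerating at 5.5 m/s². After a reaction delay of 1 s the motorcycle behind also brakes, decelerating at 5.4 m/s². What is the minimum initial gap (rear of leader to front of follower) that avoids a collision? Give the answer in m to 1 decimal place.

Minimum gap ≈ 18.0 m

Leader travels v²/(2a_L) = 306.250 / 11.000 = 27.841 m before stopping.
Follower covers v·t_r = 17.5000 × 1 = 17.500 m while reacting, then v²/(2a_F) = 306.250 / 10.800 = 28.356 m while braking, for a total of 17.500 + 28.356 = 45.856 m.
Since a_F ≤ a_L and the follower starts braking later, the follower is never slower than the leader, so the closest approach is when both have stopped.
Minimum gap = 45.856 − 27.841 = 18.015 m.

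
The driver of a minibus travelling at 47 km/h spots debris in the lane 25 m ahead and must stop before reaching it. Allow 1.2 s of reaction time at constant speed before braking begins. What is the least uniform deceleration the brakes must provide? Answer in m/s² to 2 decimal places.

47 km/h ÷ 3.6 = 13.0556 m/s.
Distance covered during reaction = 13.0556 × 1.2 = 15.667 m.
Distance available for braking: 25 − 15.667 = 9.333 m.
v² = 2a·d ⇒ a = v²/(2d) = 13.0556² / (2 × 9.333) = 170.449 / 18.666 = 9.1315 m/s².

Required deceleration ≈ 9.13 m/s²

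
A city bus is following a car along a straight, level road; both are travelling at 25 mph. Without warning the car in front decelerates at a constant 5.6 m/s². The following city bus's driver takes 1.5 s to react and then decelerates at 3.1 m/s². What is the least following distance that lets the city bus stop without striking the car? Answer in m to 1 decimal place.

Minimum gap ≈ 25.8 m

25 mph × 0.44704 = 11.1760 m/s.
Leader travels v²/(2a_L) = 124.903 / 11.200 = 11.152 m before stopping.
Follower covers v·t_r = 11.1760 × 1.5 = 16.764 m while reacting, then v²/(2a_F) = 124.903 / 6.200 = 20.146 m while braking, for a total of 16.764 + 20.146 = 36.910 m.
Since a_F ≤ a_L and the follower starts braking later, the follower is never slower than the leader, so the closest approach is when both have stopped.
Minimum gap = 36.910 − 11.152 = 25.758 m.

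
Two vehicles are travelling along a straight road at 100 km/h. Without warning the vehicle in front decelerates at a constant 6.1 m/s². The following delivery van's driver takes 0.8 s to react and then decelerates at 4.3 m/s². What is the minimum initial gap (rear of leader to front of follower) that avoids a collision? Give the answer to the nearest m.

Minimum gap ≈ 49 m

100 km/h ÷ 3.6 = 27.7778 m/s.
Leader travels v²/(2a_L) = 771.606 / 12.200 = 63.246 m before stopping.
Follower covers v·t_r = 27.7778 × 0.8 = 22.222 m while reacting, then v²/(2a_F) = 771.606 / 8.600 = 89.722 m while braking, for a total of 22.222 + 89.722 = 111.944 m.
Since a_F ≤ a_L and the follower starts braking later, the follower is never slower than the leader, so the closest approach is when both have stopped.
Minimum gap = 111.944 − 63.246 = 48.698 m.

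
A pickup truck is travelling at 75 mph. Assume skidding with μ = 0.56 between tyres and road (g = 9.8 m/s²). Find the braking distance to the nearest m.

75 mph × 0.44704 = 33.5280 m/s.
a = μg = 0.56 × 9.8 = 5.488 m/s².
Braking distance = v²/(2a) = 33.5280² / (2 × 5.488) = 1124.127 / 10.976 = 102.417 m.

Braking distance ≈ 102 m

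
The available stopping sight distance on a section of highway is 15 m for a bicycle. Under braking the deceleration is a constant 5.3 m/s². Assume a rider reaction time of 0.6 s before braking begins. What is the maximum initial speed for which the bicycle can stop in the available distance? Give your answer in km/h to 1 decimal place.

Stopping distance: v·t_r + v²/(2a) = 15 with t_r = 0.6 s and a = 5.300 m/s².
So v² + 6.360 v − 159.00 = 0.
Positive root: v = −a·t_r + √((a·t_r)² + 2a·d) = −3.180 + √(10.112 + 159.00) = 9.8243 m/s.
9.8243 m/s × 3.6 = 35.367 km/h.

Maximum speed ≈ 35.4 km/h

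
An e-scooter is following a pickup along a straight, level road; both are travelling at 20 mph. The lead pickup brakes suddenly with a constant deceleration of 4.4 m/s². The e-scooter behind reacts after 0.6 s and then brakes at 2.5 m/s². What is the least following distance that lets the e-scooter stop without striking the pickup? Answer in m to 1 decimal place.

20 mph × 0.44704 = 8.9408 m/s.
Leader travels v²/(2a_L) = 79.938 / 8.800 = 9.084 m before stopping.
Follower covers v·t_r = 8.9408 × 0.6 = 5.364 m while reacting, then v²/(2a_F) = 79.938 / 5.000 = 15.988 m while braking, for a total of 5.364 + 15.988 = 21.352 m.
Since a_F ≤ a_L and the follower starts braking later, the follower is never slower than the leader, so the closest approach is when both have stopped.
Minimum gap = 21.352 − 9.084 = 12.268 m.

Minimum gap ≈ 12.3 m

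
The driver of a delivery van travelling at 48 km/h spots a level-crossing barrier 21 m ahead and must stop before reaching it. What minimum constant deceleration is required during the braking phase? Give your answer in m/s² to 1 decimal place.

48 km/h ÷ 3.6 = 13.3333 m/s.
v² = 2a·d ⇒ a = v²/(2d) = 13.3333² / (2 × 21.000) = 177.777 / 42.000 = 4.2328 m/s².

Required deceleration ≈ 4.2 m/s²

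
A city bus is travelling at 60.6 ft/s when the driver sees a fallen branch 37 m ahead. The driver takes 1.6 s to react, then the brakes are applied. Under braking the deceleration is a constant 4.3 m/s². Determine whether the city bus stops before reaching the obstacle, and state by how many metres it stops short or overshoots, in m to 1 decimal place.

60.6 ft/s × 0.3048 = 18.4709 m/s.
Reaction distance = 18.4709 × 1.6 = 29.553 m.
Braking distance = v²/(2a) = 341.174 / 8.600 = 39.671 m.
Total stopping distance = 29.553 + 39.671 = 69.224 m, vs 37 m available — it cannot stop in time and overshoots by 69.224 − 37 = 32.224 m.

No — it overshoots by 32.2 m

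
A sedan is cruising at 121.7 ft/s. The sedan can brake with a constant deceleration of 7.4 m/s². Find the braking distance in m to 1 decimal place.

121.7 ft/s × 0.3048 = 37.0942 m/s.
Braking distance = v²/(2a) = 37.0942² / (2 × 7.400) = 1375.980 / 14.800 = 92.972 m.

Braking distance ≈ 93.0 m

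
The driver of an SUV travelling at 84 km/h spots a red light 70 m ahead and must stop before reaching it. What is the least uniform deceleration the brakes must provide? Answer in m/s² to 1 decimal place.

84 km/h ÷ 3.6 = 23.3333 m/s.
v² = 2a·d ⇒ a = v²/(2d) = 23.3333² / (2 × 70.000) = 544.443 / 140.000 = 3.8889 m/s².

Required deceleration ≈ 3.9 m/s²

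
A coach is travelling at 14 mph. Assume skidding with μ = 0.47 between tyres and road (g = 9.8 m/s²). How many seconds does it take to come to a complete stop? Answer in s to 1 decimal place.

Braking time ≈ 1.4 s

14 mph × 0.44704 = 6.2586 m/s.
a = μg = 0.47 × 9.8 = 4.606 m/s².
Braking time = v/a = 6.2586 / 4.606 = 1.359 s.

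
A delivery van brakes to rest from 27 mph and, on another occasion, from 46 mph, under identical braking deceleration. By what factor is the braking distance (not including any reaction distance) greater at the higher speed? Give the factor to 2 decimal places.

Braking distance d = v²/(2a), so with a fixed, d ∝ v².
Factor = (46/27)² = 1.7037² = 2.9026.

Factor ≈ 2.90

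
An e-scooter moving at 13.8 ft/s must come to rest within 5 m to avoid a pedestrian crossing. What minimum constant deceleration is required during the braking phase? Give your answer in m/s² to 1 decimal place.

13.8 ft/s × 0.3048 = 4.2062 m/s.
v² = 2a·d ⇒ a = v²/(2d) = 4.2062² / (2 × 5.000) = 17.692 / 10.000 = 1.7692 m/s².

Required deceleration ≈ 1.8 m/s²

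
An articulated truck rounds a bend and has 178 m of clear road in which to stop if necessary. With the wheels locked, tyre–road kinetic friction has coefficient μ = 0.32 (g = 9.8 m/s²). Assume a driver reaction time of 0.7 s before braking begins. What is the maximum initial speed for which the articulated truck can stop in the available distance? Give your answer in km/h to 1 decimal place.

a = μg = 0.32 × 9.8 = 3.136 m/s².
Stopping distance: v·t_r + v²/(2a) = 178 with t_r = 0.7 s and a = 3.136 m/s².
So v² + 4.390 v − 1116.42 = 0.
Positive root: v = −a·t_r + √((a·t_r)² + 2a·d) = −2.195 + √(4.818 + 1116.42) = 31.2899 m/s.
31.2899 m/s × 3.6 = 112.644 km/h.

Maximum speed ≈ 112.6 km/h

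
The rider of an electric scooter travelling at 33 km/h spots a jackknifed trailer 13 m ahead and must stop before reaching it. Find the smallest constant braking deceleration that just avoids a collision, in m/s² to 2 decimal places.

33 km/h ÷ 3.6 = 9.1667 m/s.
v² = 2a·d ⇒ a = v²/(2d) = 9.1667² / (2 × 13.000) = 84.028 / 26.000 = 3.2318 m/s².

Required deceleration ≈ 3.23 m/s²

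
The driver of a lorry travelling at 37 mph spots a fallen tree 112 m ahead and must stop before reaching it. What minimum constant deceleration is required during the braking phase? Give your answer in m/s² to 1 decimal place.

37 mph × 0.44704 = 16.5405 m/s.
v² = 2a·d ⇒ a = v²/(2d) = 16.5405² / (2 × 112.000) = 273.588 / 224.000 = 1.2214 m/s².

Required deceleration ≈ 1.2 m/s²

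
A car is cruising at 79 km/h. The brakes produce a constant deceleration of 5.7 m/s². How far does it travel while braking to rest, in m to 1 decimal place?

Braking distance ≈ 42.2 m

79 km/h ÷ 3.6 = 21.9444 m/s.
Braking distance = v²/(2a) = 21.9444² / (2 × 5.700) = 481.557 / 11.400 = 42.242 m.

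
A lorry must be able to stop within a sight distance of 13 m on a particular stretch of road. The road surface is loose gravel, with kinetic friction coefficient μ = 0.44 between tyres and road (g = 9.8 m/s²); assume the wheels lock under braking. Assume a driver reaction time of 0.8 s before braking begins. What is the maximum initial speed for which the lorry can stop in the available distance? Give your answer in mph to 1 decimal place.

a = μg = 0.44 × 9.8 = 4.312 m/s².
Stopping distance: v·t_r + v²/(2a) = 13 with t_r = 0.8 s and a = 4.312 m/s².
So v² + 6.899 v − 112.11 = 0.
Positive root: v = −a·t_r + √((a·t_r)² + 2a·d) = −3.450 + √(11.903 + 112.11) = 7.6861 m/s.
7.6861 m/s ÷ 0.44704 = 17.193 mph.

Maximum speed ≈ 17.2 mph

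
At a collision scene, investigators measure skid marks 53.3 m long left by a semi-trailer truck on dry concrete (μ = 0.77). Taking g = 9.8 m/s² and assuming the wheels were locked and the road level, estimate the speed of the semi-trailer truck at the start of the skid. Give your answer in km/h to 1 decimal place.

Initial speed ≈ 102.1 km/h

Deceleration a = μg = 0.77 × 9.8 = 7.546 m/s².
v = √(2a·d) = √(2 × 7.546 × 53.3) = √804.404 = 28.3620 m/s.
= 28.3620 × 3.6 = 102.103 km/h.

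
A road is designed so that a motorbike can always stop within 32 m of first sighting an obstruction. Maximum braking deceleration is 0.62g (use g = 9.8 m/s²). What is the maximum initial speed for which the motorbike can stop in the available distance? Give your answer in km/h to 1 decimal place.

Maximum speed ≈ 71.0 km/h

a = 0.62 × 9.8 = 6.076 m/s².
v²/(2a) = d ⇒ v = √(2 × 6.076 × 32) = √388.86 = 19.7195 m/s.
19.7195 m/s × 3.6 = 70.990 km/h.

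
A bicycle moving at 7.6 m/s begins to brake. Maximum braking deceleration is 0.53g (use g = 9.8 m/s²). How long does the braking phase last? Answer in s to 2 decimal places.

a = 0.53 × 9.8 = 5.194 m/s².
Braking time = v/a = 7.6000 / 5.194 = 1.463 s.

Braking time ≈ 1.46 s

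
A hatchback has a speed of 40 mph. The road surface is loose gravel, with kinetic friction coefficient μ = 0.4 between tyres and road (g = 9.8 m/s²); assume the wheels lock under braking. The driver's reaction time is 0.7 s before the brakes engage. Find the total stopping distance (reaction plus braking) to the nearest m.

40 mph × 0.44704 = 17.8816 m/s.
a = μg = 0.4 × 9.8 = 3.920 m/s².
Reaction distance = v·t_r = 17.8816 × 0.7 = 12.517 m.
Braking distance = v²/(2a) = 17.8816² / (2 × 3.920) = 319.752 / 7.840 = 40.785 m.
Total = 12.517 + 40.785 = 53.302 m.

Total stopping distance ≈ 53 m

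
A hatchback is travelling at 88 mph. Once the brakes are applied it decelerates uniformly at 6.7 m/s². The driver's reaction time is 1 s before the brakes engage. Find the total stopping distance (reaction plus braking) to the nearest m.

88 mph × 0.44704 = 39.3395 m/s.
Reaction distance = v·t_r = 39.3395 × 1 = 39.340 m.
Braking distance = v²/(2a) = 39.3395² / (2 × 6.700) = 1547.596 / 13.400 = 115.492 m.
Total = 39.340 + 115.492 = 154.832 m.

Total stopping distance ≈ 155 m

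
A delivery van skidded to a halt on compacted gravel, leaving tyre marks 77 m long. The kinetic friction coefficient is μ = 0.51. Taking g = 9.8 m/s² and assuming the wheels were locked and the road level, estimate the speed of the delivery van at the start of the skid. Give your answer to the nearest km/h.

Deceleration a = μg = 0.51 × 9.8 = 4.998 m/s².
v = √(2a·d) = √(2 × 4.998 × 77) = √769.692 = 27.7433 m/s.
= 27.7433 × 3.6 = 99.876 km/h.

Initial speed ≈ 100 km/h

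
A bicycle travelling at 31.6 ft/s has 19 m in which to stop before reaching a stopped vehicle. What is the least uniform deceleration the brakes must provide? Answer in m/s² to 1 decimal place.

Required deceleration ≈ 2.4 m/s²

31.6 ft/s × 0.3048 = 9.6317 m/s.
v² = 2a·d ⇒ a = v²/(2d) = 9.6317² / (2 × 19.000) = 92.770 / 38.000 = 2.4413 m/s².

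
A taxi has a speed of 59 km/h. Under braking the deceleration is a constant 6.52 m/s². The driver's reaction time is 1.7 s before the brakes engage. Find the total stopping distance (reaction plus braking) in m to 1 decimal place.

59 km/h ÷ 3.6 = 16.3889 m/s.
Reaction distance = v·t_r = 16.3889 × 1.7 = 27.861 m.
Braking distance = v²/(2a) = 16.3889² / (2 × 6.520) = 268.596 / 13.040 = 20.598 m.
Total = 27.861 + 20.598 = 48.459 m.

Total stopping distance ≈ 48.5 m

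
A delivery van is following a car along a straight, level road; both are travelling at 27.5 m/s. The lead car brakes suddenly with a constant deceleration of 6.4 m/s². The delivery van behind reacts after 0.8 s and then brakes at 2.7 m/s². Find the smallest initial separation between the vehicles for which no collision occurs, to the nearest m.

Minimum gap ≈ 103 m

Leader travels v²/(2a_L) = 756.250 / 12.800 = 59.082 m before stopping.
Follower covers v·t_r = 27.5000 × 0.8 = 22.000 m while reacting, then v²/(2a_F) = 756.250 / 5.400 = 140.046 m while braking, for a total of 22.000 + 140.046 = 162.046 m.
Since a_F ≤ a_L and the follower starts braking later, the follower is never slower than the leader, so the closest approach is when both have stopped.
Minimum gap = 162.046 − 59.082 = 102.964 m.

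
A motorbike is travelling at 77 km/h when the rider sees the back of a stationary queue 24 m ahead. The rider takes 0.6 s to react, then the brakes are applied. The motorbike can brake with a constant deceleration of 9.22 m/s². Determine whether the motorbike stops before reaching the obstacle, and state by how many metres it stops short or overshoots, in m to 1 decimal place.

No — it overshoots by 13.6 m

77 km/h ÷ 3.6 = 21.3889 m/s.
Reaction distance = 21.3889 × 0.6 = 12.833 m.
Braking distance = v²/(2a) = 457.485 / 18.440 = 24.809 m.
Total stopping distance = 12.833 + 24.809 = 37.642 m, vs 24 m available — it cannot stop in time and overshoots by 37.642 − 24 = 13.642 m.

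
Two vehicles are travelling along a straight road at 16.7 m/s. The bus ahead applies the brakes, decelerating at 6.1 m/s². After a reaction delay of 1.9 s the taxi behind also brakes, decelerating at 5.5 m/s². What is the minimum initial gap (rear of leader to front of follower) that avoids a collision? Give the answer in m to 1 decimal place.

Leader travels v²/(2a_L) = 278.890 / 12.200 = 22.860 m before stopping.
Follower covers v·t_r = 16.7000 × 1.9 = 31.730 m while reacting, then v²/(2a_F) = 278.890 / 11.000 = 25.354 m while braking, for a total of 31.730 + 25.354 = 57.084 m.
Since a_F ≤ a_L and the follower starts braking later, the follower is never slower than the leader, so the closest approach is when both have stopped.
Minimum gap = 57.084 − 22.860 = 34.224 m.

Minimum gap ≈ 34.2 m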